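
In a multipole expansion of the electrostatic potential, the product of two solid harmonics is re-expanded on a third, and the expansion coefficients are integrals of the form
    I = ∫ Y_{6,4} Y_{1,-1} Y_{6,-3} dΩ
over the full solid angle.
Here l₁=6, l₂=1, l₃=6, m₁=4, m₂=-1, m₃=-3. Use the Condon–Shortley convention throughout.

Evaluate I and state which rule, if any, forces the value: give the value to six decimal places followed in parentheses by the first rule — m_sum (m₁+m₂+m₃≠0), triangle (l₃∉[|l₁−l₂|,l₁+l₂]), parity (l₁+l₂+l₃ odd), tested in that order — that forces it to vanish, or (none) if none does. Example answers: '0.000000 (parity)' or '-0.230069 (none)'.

0.000000 (parity)

l₁+l₂+l₃=13 is odd: 3j(l;000)=0 ⇒ I=0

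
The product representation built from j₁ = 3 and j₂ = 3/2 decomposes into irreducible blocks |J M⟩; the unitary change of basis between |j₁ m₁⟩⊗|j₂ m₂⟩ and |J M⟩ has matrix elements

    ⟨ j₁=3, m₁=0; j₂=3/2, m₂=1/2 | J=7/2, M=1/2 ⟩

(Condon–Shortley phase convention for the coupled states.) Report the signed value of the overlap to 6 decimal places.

-0.308607  (= −√(2/21))

triangle: 1!*5!*2!/9! = 240/362880
(j±m)!: 3!*3!*2!*1!*4!*3! = 10368
prefactor² = (2J+1)*Δ*N² = 384/7
  k=0: +1/(0!*1!*3!*2!*2!*0!) = 1/24
  k=1: −1/(1!*0!*2!*1!*3!*1!) = -1/12
Σ = -1/24  ⇒  CG² = 384/7*(-1/24)² = 2/21
CG = −√(2/21) = -0.308607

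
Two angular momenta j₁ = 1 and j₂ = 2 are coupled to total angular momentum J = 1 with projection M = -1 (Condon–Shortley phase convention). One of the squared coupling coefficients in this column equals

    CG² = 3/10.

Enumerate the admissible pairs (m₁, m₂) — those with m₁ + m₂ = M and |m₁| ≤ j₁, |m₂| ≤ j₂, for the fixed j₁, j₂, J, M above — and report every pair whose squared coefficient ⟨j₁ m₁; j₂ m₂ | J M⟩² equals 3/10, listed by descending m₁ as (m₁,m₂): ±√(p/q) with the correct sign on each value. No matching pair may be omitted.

Admissible pairs with m₁+m₂ = M = -1: (-1,0), (0,-1), (1,-2)
  (m₁,m₂)=(1,-2): CG² = 3/5, CG = +√(3/5)
  (m₁,m₂)=(0,-1): CG² = 3/10, CG = −√(3/10)   ← matches the target
  (m₁,m₂)=(-1,0): CG² = 1/10, CG = +√(1/10)
Pairs with CG² = 3/10: (0,-1): −√(3/10)

(0,-1): −√(3/10)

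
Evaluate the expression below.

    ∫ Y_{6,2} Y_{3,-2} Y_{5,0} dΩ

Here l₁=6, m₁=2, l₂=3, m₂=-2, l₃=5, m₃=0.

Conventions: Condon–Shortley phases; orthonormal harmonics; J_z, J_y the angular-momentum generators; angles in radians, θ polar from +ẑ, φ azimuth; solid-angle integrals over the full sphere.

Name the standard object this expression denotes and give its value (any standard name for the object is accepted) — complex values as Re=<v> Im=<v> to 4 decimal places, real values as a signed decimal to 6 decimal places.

Gaunt coefficient, -0.077843

This is a Gaunt coefficient — the integral of a triple product of spherical harmonics over the sphere.
m-sum 0 ✓  L=14 even ✓  3≤5≤9 ✓
Π(2lᵢ+1) = 13×7×11 = 1001
triangle coeff Δ(6,3,5) = 1/675675
Σ_t [1,3]: t=1:−1/8640 t=2:+1/2304 t=3:−1/8640 = 7/34560
(3j)²=7/429 [(6 3 5; 0 0 0)], sign=-1
Σ_t [0,1]: t=0:+1/13824 t=1:−1/8640 = -1/23040
(3j)²=2/429 [(6 3 5; 2 -2 0)], sign=+1
⇒ 4πI² = 98/1287
I = (-1)√(98/1287/(4π)) = -0.07784287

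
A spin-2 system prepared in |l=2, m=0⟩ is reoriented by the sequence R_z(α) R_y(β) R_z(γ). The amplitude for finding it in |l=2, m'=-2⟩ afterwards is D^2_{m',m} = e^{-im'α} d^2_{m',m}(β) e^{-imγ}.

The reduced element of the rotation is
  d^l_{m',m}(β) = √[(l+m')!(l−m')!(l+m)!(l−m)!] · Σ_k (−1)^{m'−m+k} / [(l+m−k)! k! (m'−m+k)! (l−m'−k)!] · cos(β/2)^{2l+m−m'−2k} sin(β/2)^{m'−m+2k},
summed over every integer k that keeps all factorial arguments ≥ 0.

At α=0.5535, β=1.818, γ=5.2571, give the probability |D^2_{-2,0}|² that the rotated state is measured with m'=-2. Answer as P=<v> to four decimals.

P=0.3314

Split into d^2_{-2,0}(β=1.8180) × two z-phases.
Half-angle: c=0.614535, s=0.788890. N=√(1·24·2·2)=9.797959
k∈{2} keeps every argument non-negative
  k=2: (−1)^0·9.7980/(4)·0.6145^2·0.7889^2 = +0.575707
d^2_{-2,0}(1.8180) = +0.575707
|D^2_{-2,0}|² = |d^2_{-2,0}(β)|² = (+0.575707)² = 0.331438 (the z-rotation phases have unit modulus)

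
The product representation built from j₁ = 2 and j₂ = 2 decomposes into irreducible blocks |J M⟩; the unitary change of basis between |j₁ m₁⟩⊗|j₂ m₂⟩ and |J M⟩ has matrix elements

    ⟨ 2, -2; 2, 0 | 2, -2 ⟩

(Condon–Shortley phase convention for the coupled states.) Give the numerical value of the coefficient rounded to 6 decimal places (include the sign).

+√(2/7) ≈ +0.534522

j₁+j₂−J=2  J+j₁−j₂=2  J−j₁+j₂=2  j₁+j₂+J+1=7
(j₁±m₁, j₂±m₂, J±M) = (0,4,2,2,0,4)
P² = 128/7
sum k=2..2:
  [2] +1/8 = 1/8
S = 1/8
C² = P²·S² = 2/7 ; C = +0.534522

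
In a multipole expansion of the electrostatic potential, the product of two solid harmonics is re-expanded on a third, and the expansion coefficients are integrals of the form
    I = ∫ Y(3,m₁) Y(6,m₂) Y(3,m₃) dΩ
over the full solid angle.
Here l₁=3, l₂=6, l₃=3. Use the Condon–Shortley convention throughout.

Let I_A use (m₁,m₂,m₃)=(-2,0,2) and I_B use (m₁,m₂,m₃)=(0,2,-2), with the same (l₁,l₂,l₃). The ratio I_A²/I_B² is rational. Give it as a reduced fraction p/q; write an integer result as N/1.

9/56

l's match ⇒ only the (l;m) 3-j factors differ between A and B.
A: triangle coeff Δ(3,6,3) = 1/12012; Σ_t [5,5]: t=5:−1/14400 = -1/14400; (3j)²=3/1001 [(3 6 3; -2 0 2)], sign=+1
B: triangle coeff Δ(3,6,3) = 1/12012; Σ_t [3,3]: t=3:−1/4320 = -1/4320; (3j)²=8/429 [(3 6 3; 0 2 -2)], sign=+1
I_A²/I_B² = (3/1001)/(8/429) = 9/56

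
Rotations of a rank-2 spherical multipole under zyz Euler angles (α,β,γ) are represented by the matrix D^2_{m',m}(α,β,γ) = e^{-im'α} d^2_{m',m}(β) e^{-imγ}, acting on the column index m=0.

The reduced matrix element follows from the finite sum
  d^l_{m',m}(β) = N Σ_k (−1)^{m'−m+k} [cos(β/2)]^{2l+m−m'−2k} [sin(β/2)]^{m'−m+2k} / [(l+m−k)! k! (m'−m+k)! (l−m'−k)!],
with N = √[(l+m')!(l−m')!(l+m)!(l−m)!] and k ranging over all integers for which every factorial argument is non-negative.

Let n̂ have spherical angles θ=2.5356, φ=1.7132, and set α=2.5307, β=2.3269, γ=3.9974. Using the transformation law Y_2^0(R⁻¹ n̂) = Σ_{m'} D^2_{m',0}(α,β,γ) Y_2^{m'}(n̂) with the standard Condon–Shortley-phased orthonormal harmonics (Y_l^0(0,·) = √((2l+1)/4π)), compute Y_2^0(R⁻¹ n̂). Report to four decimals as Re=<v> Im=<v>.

Need the full column D^2_{m',0} for m'=−2..2 at α=2.5307, β=2.3269, γ=3.9974.
cos(β/2)=0.396174, sin(β/2)=0.918175
d^2_{-2,0}: single k=2 term ⇒ +0.324115;  D = +0.110837-0.304575i
d^2_{-1,0}: k∈[1..2] ⇒ +0.139849 -0.751171 = -0.611322;  D = +0.500756-0.350653i
d^2_{0,0}: k∈[0..2] ⇒ +0.024635 -0.529278 +0.710727 = +0.206083;  D = +0.206083+0.000000i
d^2_{1,0}: k∈[0..1] ⇒ -0.139849 +0.751171 = +0.611322;  D = -0.500756-0.350653i
d^2_{2,0}: single k=0 term ⇒ +0.324115;  D = +0.110837+0.304575i
Y_2^{m'}(θ=2.5356,φ=1.7132) and Σ D·Y over m':
  (+0.1108-0.3046i)·(-0.1203+0.0352i)  (+0.5008-0.3507i)·(+0.0513+0.3580i)  (+0.2061+0.0000i)·(+0.3238+0.0000i)  (-0.5008-0.3507i)·(-0.0513+0.3580i)  (+0.1108+0.3046i)·(-0.1203-0.0352i)
Y_2^0(R⁻¹ n̂) = +0.364008-0.000000i

Re=0.3640 Im=0.0000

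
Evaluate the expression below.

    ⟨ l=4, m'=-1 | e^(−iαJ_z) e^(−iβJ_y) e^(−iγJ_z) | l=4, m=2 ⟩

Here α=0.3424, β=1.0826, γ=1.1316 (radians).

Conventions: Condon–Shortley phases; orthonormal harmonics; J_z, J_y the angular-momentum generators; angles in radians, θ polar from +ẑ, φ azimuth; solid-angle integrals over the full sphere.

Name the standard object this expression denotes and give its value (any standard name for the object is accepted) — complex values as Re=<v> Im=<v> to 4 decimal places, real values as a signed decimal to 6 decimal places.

Wigner D-matrix element, Re=-0.1525 Im=-0.4176

This is a Wigner D-matrix element — the rotation-matrix element ⟨l m'| R(α,β,γ) |l m⟩ in the angular-momentum basis.
D^4_{-1,2}(0.3424,1.0826,1.1316) = e^{-i·-1·0.3424}·d^4_{-1,2}(1.0826)·e^{-i·2·1.1316}. Compute d first:
c=cos(1.082600/2)=0.857040, s=sin(1.082600/2)=0.515251; N=√[6·120·720·2]=1018.233765
k∈{3,4,5} keeps every argument non-negative
  k=3: (−1)^0·1018.2338/(72)·0.8570^5·0.5153^3 = +0.894489
  k=4: (−1)^1·1018.2338/(48)·0.8570^3·0.5153^5 = -0.484955
  k=5: (−1)^2·1018.2338/(240)·0.8570^1·0.5153^7 = +0.035056
d^4_{-1,2}(1.0826) = +0.894489 -0.484955 +0.035056 = +0.444590
D = (+0.941952+0.335749i)·(+0.444590)·(-0.638389-0.769714i) = -0.152451-0.417635i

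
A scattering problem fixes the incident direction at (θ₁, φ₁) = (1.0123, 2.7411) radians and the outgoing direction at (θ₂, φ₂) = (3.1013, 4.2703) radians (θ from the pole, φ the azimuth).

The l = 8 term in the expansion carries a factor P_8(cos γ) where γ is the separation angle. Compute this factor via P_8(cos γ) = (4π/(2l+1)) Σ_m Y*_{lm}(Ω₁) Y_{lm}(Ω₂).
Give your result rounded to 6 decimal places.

0.007517

Expand P_8 via completeness: Σ_{m} conj(Y_{8,m}) at Ω₁ times Y_{8,m} at Ω₂ —
  m=-8: Y*=-0.13763 + 0.00859j  Y=-0.00000 - 0.00000j  product 0.00000 + 0.00000j
  m=-7: Y*=0.32514 + 0.11434j  Y=-0.00000 - 0.00000j  product 0.00000 - 0.00000j
  m=-6: Y*=-0.33256 - 0.30282j  Y=0.00000 - 0.00000j  product -0.00000 - 0.00000j
  m=-5: Y*=0.09585 + 0.20809j  Y=0.00000 + 0.00000j  product -0.00000 + 0.00000j
  m=-4: Y*=0.00641 + 0.20560j  Y=-0.00001 + 0.00003j  product -0.00001 - 0.00000j
  m=-3: Y*=0.12491 - 0.32270j  Y=-0.00088 + 0.00022j  product -0.00004 + 0.00031j
  m=-2: Y*=0.02536 - 0.02616j  Y=-0.01052 - 0.01284j  product -0.00060 - 0.00005j
  m=-1: Y*=-0.31943 + 0.13524j  Y=0.08384 - 0.17713j  product -0.00283 + 0.06792j
  m=+0: Y*=0.01516 + 0.00000j  Y=1.12936 + 0.00000j  product 0.01712 + 0.00000j
  m=+1: Y*=0.31943 + 0.13524j  Y=-0.08384 - 0.17713j  product -0.00283 - 0.06792j
  m=+2: Y*=0.02536 + 0.02616j  Y=-0.01052 + 0.01284j  product -0.00060 + 0.00005j
  m=+3: Y*=-0.12491 - 0.32270j  Y=0.00088 + 0.00022j  product -0.00004 - 0.00031j
  m=+4: Y*=0.00641 - 0.20560j  Y=-0.00001 - 0.00003j  product -0.00001 + 0.00000j
  m=+5: Y*=-0.09585 + 0.20809j  Y=-0.00000 + 0.00000j  product -0.00000 - 0.00000j
  m=+6: Y*=-0.33256 + 0.30282j  Y=0.00000 + 0.00000j  product -0.00000 + 0.00000j
  m=+7: Y*=-0.32514 + 0.11434j  Y=0.00000 - 0.00000j  product 0.00000 + 0.00000j
  m=+8: Y*=-0.13763 - 0.00859j  Y=-0.00000 + 0.00000j  product 0.00000 - 0.00000j
Total Σ_m = 0.01017 - 0.00000j. Multiply by 0.739198: 0.00752 - 0.00000j. P_8(cos γ) = 0.007517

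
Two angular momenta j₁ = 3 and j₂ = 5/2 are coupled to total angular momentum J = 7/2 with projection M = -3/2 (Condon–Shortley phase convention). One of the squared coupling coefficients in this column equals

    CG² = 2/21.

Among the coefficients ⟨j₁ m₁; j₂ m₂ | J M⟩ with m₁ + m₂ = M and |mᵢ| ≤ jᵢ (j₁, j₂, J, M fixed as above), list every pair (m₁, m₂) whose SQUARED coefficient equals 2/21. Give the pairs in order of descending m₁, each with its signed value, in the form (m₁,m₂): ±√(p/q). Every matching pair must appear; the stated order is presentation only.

Admissible pairs with m₁+m₂ = M = -3/2: (-3,3/2), (-2,1/2), (-1,-1/2), (0,-3/2), (1,-5/2)
  (m₁,m₂)=(1,-5/2): CG² = 8/21, CG = +√(8/21)
  (m₁,m₂)=(0,-3/2): CG² = 0/1, CG = 0
  (m₁,m₂)=(-1,-1/2): CG² = 5/21, CG = −√(5/21)
  (m₁,m₂)=(-2,1/2): CG² = 2/21, CG = +√(2/21)   ← matches the target
  (m₁,m₂)=(-3,3/2): CG² = 2/7, CG = +√(2/7)
Pairs with CG² = 2/21: (-2,1/2): +√(2/21)

(-2,1/2): +√(2/21)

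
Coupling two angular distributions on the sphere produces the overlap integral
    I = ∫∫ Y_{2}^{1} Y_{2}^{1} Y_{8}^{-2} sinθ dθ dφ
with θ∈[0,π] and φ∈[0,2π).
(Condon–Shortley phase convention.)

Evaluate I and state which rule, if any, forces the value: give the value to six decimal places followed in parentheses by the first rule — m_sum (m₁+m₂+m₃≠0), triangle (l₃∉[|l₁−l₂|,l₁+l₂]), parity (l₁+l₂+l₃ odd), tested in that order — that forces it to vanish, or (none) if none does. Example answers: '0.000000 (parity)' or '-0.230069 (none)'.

0.000000 (triangle)

l₃=8 ∉ [0,4] — triangle fails ⇒ I = 0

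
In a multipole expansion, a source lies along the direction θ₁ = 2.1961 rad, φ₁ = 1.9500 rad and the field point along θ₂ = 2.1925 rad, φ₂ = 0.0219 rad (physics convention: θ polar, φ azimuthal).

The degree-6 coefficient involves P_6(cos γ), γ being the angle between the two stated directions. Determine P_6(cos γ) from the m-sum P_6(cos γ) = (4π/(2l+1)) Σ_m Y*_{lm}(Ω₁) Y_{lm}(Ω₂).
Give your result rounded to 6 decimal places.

Summing Y*_{l m}(θ₁,φ₁)·Y_{l m}(θ₂,φ₂) over m ∈ [−6, 6]; prefactor 4π/(2·6+1) = 0.966644:
  m=-6: Y*=+0.088872-0.104569i  Y=+0.138180-0.018262i  product +0.010371-0.016072i
  m=-5: Y*=+0.325214+0.109661i  Y=-0.343869+0.037805i  product -0.115977-0.025414i
  m=-4: Y*=+0.023034+0.426284i  Y=+0.423871-0.037226i  product +0.025632+0.179832i
  m=-3: Y*=-0.141824+0.065591i  Y=-0.148717+0.009785i  product +0.020450-0.011142i
  m=-2: Y*=+0.201012+0.190443i  Y=-0.281375+0.012332i  product -0.058908-0.051107i
  m=-1: Y*=-0.101678+0.255158i  Y=+0.268951-0.005891i  product -0.025843+0.069224i
  m=+0: Y*=+0.209032-0.000000i  Y=+0.215375+0.000000i  product +0.045020+0.000000i
  m=+1: Y*=+0.101678+0.255158i  Y=-0.268951-0.005891i  product -0.025843-0.069224i
  m=+2: Y*=+0.201012-0.190443i  Y=-0.281375-0.012332i  product -0.058908+0.051107i
  m=+3: Y*=+0.141824+0.065591i  Y=+0.148717+0.009785i  product +0.020450+0.011142i
  m=+4: Y*=+0.023034-0.426284i  Y=+0.423871+0.037226i  product +0.025632-0.179832i
  m=+5: Y*=-0.325214+0.109661i  Y=+0.343869+0.037805i  product -0.115977+0.025414i
  m=+6: Y*=+0.088872+0.104569i  Y=+0.138180+0.018262i  product +0.010371+0.016072i
Accumulated sum -0.243531-0.000000i; after 4π/(2l+1) scaling, -0.235408-0.000000i ⇒ P_6 = -0.235408

-0.235408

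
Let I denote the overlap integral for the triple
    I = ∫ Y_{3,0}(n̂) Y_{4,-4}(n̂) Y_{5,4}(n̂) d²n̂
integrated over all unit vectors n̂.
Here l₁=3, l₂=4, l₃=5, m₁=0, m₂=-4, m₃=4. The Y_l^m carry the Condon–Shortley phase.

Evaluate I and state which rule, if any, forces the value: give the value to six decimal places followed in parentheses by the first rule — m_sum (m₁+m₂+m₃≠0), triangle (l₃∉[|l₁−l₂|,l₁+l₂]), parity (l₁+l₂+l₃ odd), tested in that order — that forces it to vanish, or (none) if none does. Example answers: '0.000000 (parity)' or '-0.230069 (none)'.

m-sum 0 ✓  L=12 even ✓  1≤5≤7 ✓
Π(2lᵢ+1) = 7×9×11 = 693
triangle coeff Δ(3,4,5) = 1/180180
Σ_t [0,2]: t=0:+1/576 t=1:−1/144 t=2:+1/576 = -1/288
(3j)²=20/1001 [(3 4 5; 0 0 0)], sign=+1
Σ_t [0,0]: t=0:+1/8640 = 1/8640
(3j)²=28/715 [(3 4 5; 0 -4 4)], sign=-1
⇒ 4πI² = 1008/1859
I = (-1)√(1008/1859/(4π)) = -0.20772350
No selection rule forces the value: the integral is nonzero (none).

-0.207724 (none)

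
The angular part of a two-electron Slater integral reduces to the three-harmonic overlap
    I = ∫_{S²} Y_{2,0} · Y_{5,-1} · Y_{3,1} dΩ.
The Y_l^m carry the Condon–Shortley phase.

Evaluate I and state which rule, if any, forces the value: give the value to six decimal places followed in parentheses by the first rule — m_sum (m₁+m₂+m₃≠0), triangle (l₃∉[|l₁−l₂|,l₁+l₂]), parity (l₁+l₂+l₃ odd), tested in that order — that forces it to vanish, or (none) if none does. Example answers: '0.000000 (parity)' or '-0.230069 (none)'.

Checks pass: Σm=0; 10 even; l₃=3∈[3,7].
(2·2+1)(2·5+1)(2·3+1) = 385
Δ: 4! 0! 6! / 11! → 1/2310
sum: t=2:+1/144 = 1/144
3j²(2 5 3; 0 0 0) = Δ·Π!·Σ² = 10/231  (sign -1)
sum: t=2:+1/192 = 1/192
3j²(2 5 3; 0 -1 1) = Δ·Π!·Σ² = 3/77  (sign +1)
combine: 4πI² = 385·10/231·3/77 = 50/77
take √, sign -1: I = -0.22731846
No selection rule forces the value: the integral is nonzero (none).

-0.227318 (none)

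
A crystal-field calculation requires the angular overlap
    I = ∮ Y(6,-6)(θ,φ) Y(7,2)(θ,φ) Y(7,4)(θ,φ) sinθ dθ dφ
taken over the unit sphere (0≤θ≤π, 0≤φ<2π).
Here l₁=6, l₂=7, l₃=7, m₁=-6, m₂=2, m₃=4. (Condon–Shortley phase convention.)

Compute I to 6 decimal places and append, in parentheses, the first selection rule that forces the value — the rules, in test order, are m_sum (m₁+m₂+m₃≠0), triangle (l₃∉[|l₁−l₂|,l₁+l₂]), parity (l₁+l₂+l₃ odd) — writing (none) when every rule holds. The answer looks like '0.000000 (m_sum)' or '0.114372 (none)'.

Rules hold: Σm=0, L=20 even, 1≤7≤13.
N = 13·15·15 = 2925
Δ = 6!·6!·8!/21! = 1/2444321880
Racah Σ t=0..6: t=0:+1/2612736000 t=1:−1/20736000 t=2:+1/1658880 t=3:−1/746496 t=4:+1/1658880 t=5:−1/20736000 t=6:+1/2612736000 = -1/4354560
⇒ 3j(6 7 7; 0 0 0)² = 1000/138567, sgn +1
Racah Σ t=6..6: t=6:+1/373248000 = 1/373248000
⇒ 3j(6 7 7; -6 2 4)² = 308/20995, sgn -1
4πI² = N·(3j₀)²·(3jₘ)² = 420000/1356277
I = -1·√(0.309671/4π) = -0.15698043
No selection rule forces the value: the integral is nonzero (none).

-0.156980 (none)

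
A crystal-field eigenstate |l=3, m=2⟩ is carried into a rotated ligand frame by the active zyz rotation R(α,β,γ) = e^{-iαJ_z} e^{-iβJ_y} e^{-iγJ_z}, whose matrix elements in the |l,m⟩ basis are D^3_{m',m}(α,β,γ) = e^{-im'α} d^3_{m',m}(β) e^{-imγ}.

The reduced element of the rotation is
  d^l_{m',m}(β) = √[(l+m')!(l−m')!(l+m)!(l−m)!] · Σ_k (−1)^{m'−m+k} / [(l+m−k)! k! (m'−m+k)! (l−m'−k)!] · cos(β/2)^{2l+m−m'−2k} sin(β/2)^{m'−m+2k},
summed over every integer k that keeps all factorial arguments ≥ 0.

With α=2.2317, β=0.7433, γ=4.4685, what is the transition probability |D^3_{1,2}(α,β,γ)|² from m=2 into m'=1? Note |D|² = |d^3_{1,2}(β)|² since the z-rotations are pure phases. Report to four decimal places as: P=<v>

D^3_{1,2}(2.2317,0.7433,4.4685) = e^{-i·1·2.2317}·d^3_{1,2}(0.7433)·e^{-i·2·4.4685}. Compute d first:
Half-angle: c=0.931729, s=0.363153. N=√(24·2·120·1)=75.894664
k∈{1,2} keeps every argument non-negative
  k=1: (−1)^0·75.8947/(24)·0.9317^5·0.3632^1 = +0.806379
  k=2: (−1)^1·75.8947/(12)·0.9317^3·0.3632^3 = -0.245002
d^3_{1,2}(0.7433) = +0.806379 -0.245002 = +0.561377
|D^3_{1,2}|² = |d^3_{1,2}(β)|² = (+0.561377)² = 0.315144 (the z-rotation phases have unit modulus)

P=0.3151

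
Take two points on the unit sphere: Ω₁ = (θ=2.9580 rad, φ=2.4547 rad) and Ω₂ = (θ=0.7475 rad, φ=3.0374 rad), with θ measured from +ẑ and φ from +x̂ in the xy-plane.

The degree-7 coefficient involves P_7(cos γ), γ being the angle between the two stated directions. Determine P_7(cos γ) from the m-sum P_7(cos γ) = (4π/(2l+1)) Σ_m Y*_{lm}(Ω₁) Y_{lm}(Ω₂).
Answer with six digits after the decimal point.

-0.314076

Addition theorem: P_7(cos γ) = (4π/15) Σ_m Y*_{lm}(Ω₁) Y_{lm}(Ω₂), m = −7…7:
  [-7]  conj(Y_{7,-7})(Ω₁) = (-0.000000, -0.000003) ; Y_{7,-7}(Ω₂) = (-0.025016, -0.022358) ; Δ = (-0.000000, 0.000000)
  [-6]  conj(Y_{7,-6})(Ω₁) = (0.000038, -0.000057) ; Y_{7,-6}(Ω₂) = (0.109817, 0.079258) ; Δ = (0.000009, -0.000003)
  [-5]  conj(Y_{7,-5})(Ω₁) = (0.000824, -0.000248) ; Y_{7,-5}(Ω₂) = (-0.276877, -0.158884) ; Δ = (-0.000268, -0.000062)
  [-4]  conj(Y_{7,-4})(Ω₁) = (0.007080, 0.002944) ; Y_{7,-4}(Ω₂) = (0.419605, 0.185761) ; Δ = (0.002424, 0.002550)
  [-3]  conj(Y_{7,-3})(Ω₁) = (0.023067, 0.043259) ; Y_{7,-3}(Ω₂) = (-0.293368, -0.094809) ; Δ = (-0.002666, -0.014878)
  [-2]  conj(Y_{7,-2})(Ω₁) = (-0.042443, 0.212642) ; Y_{7,-2}(Ω₂) = (-0.145037, -0.030669) ; Δ = (0.012677, -0.029539)
  [-1]  conj(Y_{7,-1})(Ω₁) = (-0.455027, 0.373179) ; Y_{7,-1}(Ω₂) = (0.381642, 0.039909) ; Δ = (-0.188551, 0.124261)
  [+0]  conj(Y_{7,0})(Ω₁) = (-0.634095, -0.000000) ; Y_{7,0}(Ω₂) = (0.034935, 0.000000) ; Δ = (-0.022152, -0.000000)
  [+1]  conj(Y_{7,1})(Ω₁) = (0.455027, 0.373179) ; Y_{7,1}(Ω₂) = (-0.381642, 0.039909) ; Δ = (-0.188551, -0.124261)
  [+2]  conj(Y_{7,2})(Ω₁) = (-0.042443, -0.212642) ; Y_{7,2}(Ω₂) = (-0.145037, 0.030669) ; Δ = (0.012677, 0.029539)
  [+3]  conj(Y_{7,3})(Ω₁) = (-0.023067, 0.043259) ; Y_{7,3}(Ω₂) = (0.293368, -0.094809) ; Δ = (-0.002666, 0.014878)
  [+4]  conj(Y_{7,4})(Ω₁) = (0.007080, -0.002944) ; Y_{7,4}(Ω₂) = (0.419605, -0.185761) ; Δ = (0.002424, -0.002550)
  [+5]  conj(Y_{7,5})(Ω₁) = (-0.000824, -0.000248) ; Y_{7,5}(Ω₂) = (0.276877, -0.158884) ; Δ = (-0.000268, 0.000062)
  [+6]  conj(Y_{7,6})(Ω₁) = (0.000038, 0.000057) ; Y_{7,6}(Ω₂) = (0.109817, -0.079258) ; Δ = (0.000009, 0.000003)
  [+7]  conj(Y_{7,7})(Ω₁) = (0.000000, -0.000003) ; Y_{7,7}(Ω₂) = (0.025016, -0.022358) ; Δ = (-0.000000, -0.000000)
Total Σ_m = (-0.374900, 0.000000). Multiply by 0.837758: (-0.314076, 0.000000). P_7(cos γ) = -0.314076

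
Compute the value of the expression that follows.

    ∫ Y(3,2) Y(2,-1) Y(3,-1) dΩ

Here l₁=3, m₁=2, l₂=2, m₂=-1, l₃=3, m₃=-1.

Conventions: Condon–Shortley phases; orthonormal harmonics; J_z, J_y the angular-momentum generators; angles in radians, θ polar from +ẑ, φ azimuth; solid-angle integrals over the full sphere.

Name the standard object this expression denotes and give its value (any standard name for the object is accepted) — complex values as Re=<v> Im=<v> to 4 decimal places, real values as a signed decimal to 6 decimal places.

This is a Gaunt coefficient — the integral of a triple product of spherical harmonics over the sphere.
Rules hold: Σm=0, L=8 even, 1≤3≤5.
N = 7·5·7 = 245
Δ = 2!·4!·2!/9! = 1/3780
Racah Σ t=0..2: t=0:+1/24 t=1:−1/4 t=2:+1/24 = -1/6
⇒ 3j(3 2 3; 0 0 0)² = 4/105, sgn +1
Racah Σ t=0..1: t=0:+1/12 t=1:−1/48 = 1/16
⇒ 3j(3 2 3; 2 -1 -1)² = 1/28, sgn +1
4πI² = N·(3j₀)²·(3jₘ)² = 1/3
I = +1·√(0.333333/4π) = 0.16286750

Gaunt coefficient, +0.162868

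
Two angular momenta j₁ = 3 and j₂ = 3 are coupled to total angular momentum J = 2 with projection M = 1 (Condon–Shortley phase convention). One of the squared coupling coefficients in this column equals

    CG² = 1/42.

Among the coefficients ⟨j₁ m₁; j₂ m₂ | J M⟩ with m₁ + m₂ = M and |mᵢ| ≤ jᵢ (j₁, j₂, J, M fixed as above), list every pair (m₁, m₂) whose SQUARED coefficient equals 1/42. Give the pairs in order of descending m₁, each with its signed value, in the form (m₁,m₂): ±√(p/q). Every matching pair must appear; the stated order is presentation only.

(1,0): +√(1/42); (0,1): +√(1/42)

Admissible pairs with m₁+m₂ = M = 1: (-2,3), (-1,2), (0,1), (1,0), (2,-1), (3,-2)
  (m₁,m₂)=(3,-2): CG² = 25/84, CG = +√(25/84)
  (m₁,m₂)=(2,-1): CG² = 5/28, CG = −√(5/28)
  (m₁,m₂)=(1,0): CG² = 1/42, CG = +√(1/42)   ← matches the target
  (m₁,m₂)=(0,1): CG² = 1/42, CG = +√(1/42)   ← matches the target
  (m₁,m₂)=(-1,2): CG² = 5/28, CG = −√(5/28)
  (m₁,m₂)=(-2,3): CG² = 25/84, CG = +√(25/84)
Pairs with CG² = 1/42: (1,0): +√(1/42); (0,1): +√(1/42)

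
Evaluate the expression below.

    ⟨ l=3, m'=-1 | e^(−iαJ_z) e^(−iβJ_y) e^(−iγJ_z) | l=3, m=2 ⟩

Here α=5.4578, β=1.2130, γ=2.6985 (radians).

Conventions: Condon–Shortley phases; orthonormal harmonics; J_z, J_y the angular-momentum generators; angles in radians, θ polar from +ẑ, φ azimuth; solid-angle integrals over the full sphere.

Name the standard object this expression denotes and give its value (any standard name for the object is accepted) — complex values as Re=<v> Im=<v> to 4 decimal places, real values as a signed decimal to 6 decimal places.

Wigner D-matrix element, Re=0.4924 Im=0.0300

This is a Wigner D-matrix element — the rotation-matrix element ⟨l m'| R(α,β,γ) |l m⟩ in the angular-momentum basis.
D^3_{-1,2}(5.4578,1.2130,2.6985) = e^{-i·-1·5.4578}·d^3_{-1,2}(1.2130)·e^{-i·2·2.6985}. Compute d first:
With c≡cos(β/2)=0.821648 and s≡sin(β/2)=0.569995, N=[2·24·120·1]^{1/2}=75.894664
The bounds max(0,m−m')=3 and min(l+m,l−m')=4 give 2 terms
  k=3: (−1)^0·75.8947/(12)·0.8216^3·0.5700^3 = +0.649682
  k=4: (−1)^1·75.8947/(24)·0.8216^1·0.5700^5 = -0.156330
d^3_{-1,2}(1.2130) = +0.649682 -0.156330 = +0.493352
Phases: e^{-i·(-1)·5.4578}=+0.678274-0.734809i, e^{-i·(2)·2.6985}=+0.632372+0.774665i ⇒ D=+0.492441+0.029977i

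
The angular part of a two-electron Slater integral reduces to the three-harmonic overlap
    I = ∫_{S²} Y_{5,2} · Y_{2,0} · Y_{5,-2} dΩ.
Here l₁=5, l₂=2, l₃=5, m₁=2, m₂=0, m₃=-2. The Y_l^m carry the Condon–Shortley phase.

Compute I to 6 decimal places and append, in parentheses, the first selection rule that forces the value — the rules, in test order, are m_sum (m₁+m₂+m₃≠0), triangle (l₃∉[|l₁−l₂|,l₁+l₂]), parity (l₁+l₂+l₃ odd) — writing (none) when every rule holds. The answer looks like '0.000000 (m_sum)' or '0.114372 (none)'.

0.097044 (none)

Checks pass: Σm=0; 12 even; l₃=5∈[3,7].
(2·5+1)(2·2+1)(2·5+1) = 605
Δ: 2! 8! 2! / 13! → 1/38610
sum: t=0:+1/2880 t=1:−1/576 t=2:+1/2880 = -1/960
3j²(5 2 5; 0 0 0) = Δ·Π!·Σ² = 10/429  (sign +1)
sum: t=0:+1/2880 t=1:−1/1440 t=2:+1/20160 = -1/3360
3j²(5 2 5; 2 0 -2) = Δ·Π!·Σ² = 6/715  (sign +1)
combine: 4πI² = 605·10/429·6/715 = 20/169
take √, sign +1: I = 0.09704356
No selection rule forces the value: the integral is nonzero (none).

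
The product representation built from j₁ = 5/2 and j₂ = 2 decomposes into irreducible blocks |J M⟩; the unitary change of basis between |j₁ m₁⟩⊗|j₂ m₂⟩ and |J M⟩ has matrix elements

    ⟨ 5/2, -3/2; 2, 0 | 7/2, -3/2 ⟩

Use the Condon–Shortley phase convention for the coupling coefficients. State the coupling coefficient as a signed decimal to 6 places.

−√(2/7) ≈ -0.534522

√[8·1!4!3!/9! · 1!4!2!2!2!5!] = √(512/7)
  +(−1)^0/∏(0,1,4,2,0,1)! = 1/48  (running 1/48)
  +(−1)^1/∏(1,0,3,1,1,2)! = -1/12  (running -1/16)
⟨..|..⟩ = √(512/7)·(-1/16) = -0.534522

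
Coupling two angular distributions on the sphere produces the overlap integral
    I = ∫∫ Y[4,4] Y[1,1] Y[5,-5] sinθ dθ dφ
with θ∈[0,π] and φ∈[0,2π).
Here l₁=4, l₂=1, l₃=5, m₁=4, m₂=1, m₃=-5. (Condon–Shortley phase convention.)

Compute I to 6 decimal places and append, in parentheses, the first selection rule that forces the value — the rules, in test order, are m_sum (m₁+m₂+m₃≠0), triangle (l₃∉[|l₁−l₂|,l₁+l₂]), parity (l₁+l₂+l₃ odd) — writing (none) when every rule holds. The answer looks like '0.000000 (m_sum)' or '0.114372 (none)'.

-0.329416 (none)

Checks pass: Σm=0; 10 even; l₃=5∈[3,5].
(2·4+1)(2·1+1)(2·5+1) = 297
Δ: 0! 8! 2! / 11! → 1/495
sum: t=0:+1/576 = 1/576
3j²(4 1 5; 0 0 0) = Δ·Π!·Σ² = 5/99  (sign -1)
sum: t=0:+1/80640 = 1/80640
3j²(4 1 5; 4 1 -5) = Δ·Π!·Σ² = 1/11  (sign +1)
combine: 4πI² = 297·5/99·1/11 = 15/11
take √, sign -1: I = -0.32941575
No selection rule forces the value: the integral is nonzero (none).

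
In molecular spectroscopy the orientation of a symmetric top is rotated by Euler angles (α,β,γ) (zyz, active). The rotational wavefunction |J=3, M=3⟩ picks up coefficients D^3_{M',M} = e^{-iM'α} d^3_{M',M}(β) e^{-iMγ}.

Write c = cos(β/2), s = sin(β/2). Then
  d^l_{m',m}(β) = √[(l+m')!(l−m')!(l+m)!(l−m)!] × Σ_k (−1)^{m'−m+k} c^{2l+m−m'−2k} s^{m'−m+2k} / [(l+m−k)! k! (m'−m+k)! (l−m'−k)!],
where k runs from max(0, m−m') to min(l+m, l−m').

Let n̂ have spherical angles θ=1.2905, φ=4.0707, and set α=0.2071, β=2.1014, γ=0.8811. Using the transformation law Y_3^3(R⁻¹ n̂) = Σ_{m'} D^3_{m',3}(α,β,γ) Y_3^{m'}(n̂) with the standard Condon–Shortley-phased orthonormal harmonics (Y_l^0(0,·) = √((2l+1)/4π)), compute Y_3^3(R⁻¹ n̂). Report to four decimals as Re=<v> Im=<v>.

Need the full column D^3_{m',3} for m'=−3..3 at α=0.2071, β=2.1014, γ=0.8811.
cos(β/2)=0.496964, sin(β/2)=0.867771
d^3_{-3,3}: single k=6 term ⇒ +0.427004;  D = -0.186195-0.384270i
d^3_{-2,3}: single k=5 term ⇒ +0.599000;  D = -0.366454-0.473828i
d^3_{-1,3}: single k=4 term ⇒ +0.542396;  D = -0.412957-0.351653i
d^3_{0,3}: single k=3 term ⇒ +0.358678;  D = -0.315063-0.171422i
d^3_{1,3}: single k=2 term ⇒ +0.177891;  D = -0.170403-0.051072i
d^3_{2,3}: single k=1 term ⇒ +0.064432;  D = -0.064205-0.005412i
d^3_{3,3}: single k=0 term ⇒ +0.015064;  D = -0.014950+0.001848i
Y_3^{m'}(θ=1.2905,φ=4.0707) and Σ D·Y over m':
  (-0.1862-0.3843i)·(+0.3473+0.1284i)  (-0.3665-0.4738i)·(-0.0740-0.2504i)  (-0.4130-0.3517i)·(+0.1148-0.1536i)  (-0.3151-0.1714i)·(-0.2702+0.0000i)  (-0.1704-0.0511i)·(-0.1148-0.1536i)  (-0.0642-0.0054i)·(-0.0740+0.2504i)  (-0.0150+0.0018i)·(-0.3473+0.1284i)
Y_3^3(R⁻¹ n̂) = -0.100312+0.052647i

Re=-0.1003 Im=0.0526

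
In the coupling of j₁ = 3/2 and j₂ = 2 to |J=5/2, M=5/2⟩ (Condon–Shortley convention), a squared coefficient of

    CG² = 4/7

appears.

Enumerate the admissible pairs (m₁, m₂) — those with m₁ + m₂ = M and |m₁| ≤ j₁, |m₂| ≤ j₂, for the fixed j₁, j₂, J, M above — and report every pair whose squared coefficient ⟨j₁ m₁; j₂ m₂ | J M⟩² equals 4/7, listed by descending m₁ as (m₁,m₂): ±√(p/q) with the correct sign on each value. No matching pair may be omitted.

(1/2,2): −√(4/7)

Admissible pairs with m₁+m₂ = M = 5/2: (1/2,2), (3/2,1)
  (m₁,m₂)=(3/2,1): CG² = 3/7, CG = +√(3/7)
  (m₁,m₂)=(1/2,2): CG² = 4/7, CG = −√(4/7)   ← matches the target
Pairs with CG² = 4/7: (1/2,2): −√(4/7)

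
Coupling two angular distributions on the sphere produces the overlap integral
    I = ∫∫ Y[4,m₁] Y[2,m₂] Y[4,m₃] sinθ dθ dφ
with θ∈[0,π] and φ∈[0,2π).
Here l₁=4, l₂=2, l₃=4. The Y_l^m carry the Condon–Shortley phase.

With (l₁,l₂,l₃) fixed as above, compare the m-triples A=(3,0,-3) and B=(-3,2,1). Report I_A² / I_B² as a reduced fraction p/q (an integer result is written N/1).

7/54

Shared (l₁,l₂,l₃)=(4,2,4): N and (l;000)² cancel in I_A²/I_B².
A: Δ = 2!·6!·2!/11! = 1/13860; Racah Σ t=0..1: t=0:+1/480 t=1:−1/720 = 1/1440; ⇒ 3j(4 2 4; 3 0 -3)² = 7/1980, sgn -1
B: Δ = 2!·6!·2!/11! = 1/13860; Racah Σ t=2..2: t=2:+1/480 = 1/480; ⇒ 3j(4 2 4; -3 2 1)² = 3/110, sgn -1
I_A²/I_B² = (7/1980)/(3/110) = 7/54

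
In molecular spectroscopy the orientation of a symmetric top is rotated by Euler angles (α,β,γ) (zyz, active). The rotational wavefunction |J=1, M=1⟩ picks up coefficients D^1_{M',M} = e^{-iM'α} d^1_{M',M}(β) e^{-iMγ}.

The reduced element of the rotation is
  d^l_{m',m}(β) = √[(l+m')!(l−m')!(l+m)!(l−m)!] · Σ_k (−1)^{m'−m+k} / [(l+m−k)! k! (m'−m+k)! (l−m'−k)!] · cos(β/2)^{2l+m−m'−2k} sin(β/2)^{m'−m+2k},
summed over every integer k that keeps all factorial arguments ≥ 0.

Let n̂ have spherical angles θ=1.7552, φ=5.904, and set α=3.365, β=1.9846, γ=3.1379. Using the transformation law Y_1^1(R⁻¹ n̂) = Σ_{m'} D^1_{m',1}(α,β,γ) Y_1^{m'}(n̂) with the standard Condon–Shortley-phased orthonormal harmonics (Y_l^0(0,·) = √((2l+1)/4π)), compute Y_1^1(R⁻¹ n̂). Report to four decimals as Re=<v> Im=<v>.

Re=0.1698 Im=0.1931

Need the full column D^1_{m',1} for m'=−1..1 at α=3.3650, β=1.9846, γ=3.1379.
cos(β/2)=0.546766, sin(β/2)=0.837286
d^1_{-1,1}: single k=2 term ⇒ +0.701047;  D = +0.683047+0.157843i
d^1_{0,1}: single k=1 term ⇒ +0.647426;  D = -0.647421-0.002391i
d^1_{1,1}: single k=0 term ⇒ +0.298953;  D = +0.291766-0.065157i
Y_1^{m'}(θ=1.7552,φ=5.904) and Σ D·Y over m':
  (+0.6830+0.1578i)·(+0.3155+0.1257i)  (-0.6474-0.0024i)·(-0.0896+0.0000i)  (+0.2918-0.0652i)·(-0.3155+0.1257i)
Y_1^1(R⁻¹ n̂) = +0.169804+0.193128i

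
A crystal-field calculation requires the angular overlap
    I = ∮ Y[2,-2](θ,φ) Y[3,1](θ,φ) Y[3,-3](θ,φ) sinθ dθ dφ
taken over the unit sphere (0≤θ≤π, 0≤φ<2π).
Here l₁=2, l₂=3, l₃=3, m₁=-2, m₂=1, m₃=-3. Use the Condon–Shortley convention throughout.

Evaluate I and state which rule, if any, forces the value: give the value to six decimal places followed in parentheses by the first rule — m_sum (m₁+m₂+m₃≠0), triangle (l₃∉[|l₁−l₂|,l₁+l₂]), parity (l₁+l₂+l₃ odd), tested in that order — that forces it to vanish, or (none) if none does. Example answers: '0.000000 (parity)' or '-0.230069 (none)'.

Σmᵢ = -4 ≠ 0, so the φ-integral vanishes; I = 0

0.000000 (m_sum)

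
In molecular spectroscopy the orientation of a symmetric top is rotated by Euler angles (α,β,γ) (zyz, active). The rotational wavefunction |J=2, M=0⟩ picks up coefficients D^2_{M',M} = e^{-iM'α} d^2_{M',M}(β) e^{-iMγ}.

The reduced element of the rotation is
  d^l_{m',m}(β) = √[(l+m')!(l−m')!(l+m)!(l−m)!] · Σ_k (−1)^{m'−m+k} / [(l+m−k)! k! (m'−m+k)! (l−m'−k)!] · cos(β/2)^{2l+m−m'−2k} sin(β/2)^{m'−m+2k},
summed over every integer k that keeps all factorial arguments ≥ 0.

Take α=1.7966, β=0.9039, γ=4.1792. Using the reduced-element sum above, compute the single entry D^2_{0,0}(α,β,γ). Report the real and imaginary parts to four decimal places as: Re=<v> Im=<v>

Split into d^2_{0,0}(β=0.9039) × two z-phases.
c=cos(0.903900/2)=0.899597, s=sin(0.903900/2)=0.436721; N=√[2·2·2·2]=4.000000
Admissible k: 0..2 (factorial args all ≥0)
  k=0: (−1)^0·4.0000/(4)·0.8996^4·0.4367^0 = +0.654926
  k=1: (−1)^1·4.0000/(1)·0.8996^2·0.4367^2 = -0.617396
  k=2: (−1)^2·4.0000/(4)·0.8996^0·0.4367^4 = +0.036376
d^2_{0,0}(0.9039) = +0.654926 -0.617396 +0.036376 = +0.073907
Phases: e^{-i·(0)·1.7966}=+1.000000+0.000000i, e^{-i·(0)·4.1792}=+1.000000+0.000000i ⇒ D=+0.073907+0.000000i

Re=0.0739 Im=0.0000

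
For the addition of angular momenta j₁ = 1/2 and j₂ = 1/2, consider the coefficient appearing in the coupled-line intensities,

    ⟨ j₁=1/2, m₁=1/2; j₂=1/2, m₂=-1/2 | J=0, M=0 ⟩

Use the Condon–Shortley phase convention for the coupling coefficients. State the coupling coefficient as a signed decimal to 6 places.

+√(1/2) = +0.707107

j₁+j₂−J=1  J+j₁−j₂=0  J−j₁+j₂=0  j₁+j₂+J+1=2
(j₁±m₁, j₂±m₂, J±M) = (1,0,0,1,0,0)
P² = 1/2
sum k=0..0:
  [0] +1/1 = 1
S = 1
C² = P²·S² = 1/2 ; C = +0.707107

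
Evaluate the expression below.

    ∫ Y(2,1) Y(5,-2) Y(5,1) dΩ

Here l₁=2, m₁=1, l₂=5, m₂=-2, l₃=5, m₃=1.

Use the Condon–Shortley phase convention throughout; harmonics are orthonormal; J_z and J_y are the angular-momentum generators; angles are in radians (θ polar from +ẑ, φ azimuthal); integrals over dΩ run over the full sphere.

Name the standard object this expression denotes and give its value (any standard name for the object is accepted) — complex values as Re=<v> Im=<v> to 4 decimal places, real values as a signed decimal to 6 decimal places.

This is a Gaunt coefficient — the integral of a triple product of spherical harmonics over the sphere.
m-sum 0 ✓  L=12 even ✓  3≤5≤7 ✓
Π(2lᵢ+1) = 5×11×11 = 605
triangle coeff Δ(2,5,5) = 1/38610
Σ_t [0,2]: t=0:+1/2880 t=1:−1/576 t=2:+1/2880 = -1/960
(3j)²=10/429 [(2 5 5; 0 0 0)], sign=+1
Σ_t [0,1]: t=0:+1/1440 t=1:−1/2880 = 1/2880
(3j)²=7/715 [(2 5 5; 1 -2 1)], sign=+1
⇒ 4πI² = 70/507
I = (+1)√(70/507/(4π)) = 0.10481902

Gaunt coefficient, +0.104819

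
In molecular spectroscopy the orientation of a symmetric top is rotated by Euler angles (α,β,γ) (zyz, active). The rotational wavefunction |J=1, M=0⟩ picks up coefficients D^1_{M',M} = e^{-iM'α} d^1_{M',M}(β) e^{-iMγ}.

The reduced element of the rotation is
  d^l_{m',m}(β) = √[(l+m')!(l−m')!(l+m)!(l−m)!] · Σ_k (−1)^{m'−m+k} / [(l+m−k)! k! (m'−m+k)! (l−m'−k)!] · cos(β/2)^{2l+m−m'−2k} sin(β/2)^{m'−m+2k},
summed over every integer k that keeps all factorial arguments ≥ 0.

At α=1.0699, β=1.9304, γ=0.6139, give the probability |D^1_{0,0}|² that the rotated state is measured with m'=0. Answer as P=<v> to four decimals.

First d^1_{0,0}(β=1.9304), then the phase factors e^{-i(0)α} and e^{-i(0)γ}:
Half-angle: c=0.569252, s=0.822163. N=√(1·1·1·1)=1.000000
Admissible k: 0..1 (factorial args all ≥0)
  k=0: (−1)^0·1.0000/(1)·0.5693^2·0.8222^0 = +0.324048
  k=1: (−1)^1·1.0000/(1)·0.5693^0·0.8222^2 = -0.675952
d^1_{0,0}(1.9304) = +0.324048 -0.675952 = -0.351903
|D^1_{0,0}|² = |d^1_{0,0}(β)|² = (-0.351903)² = 0.123836 (the z-rotation phases have unit modulus)

P=0.1238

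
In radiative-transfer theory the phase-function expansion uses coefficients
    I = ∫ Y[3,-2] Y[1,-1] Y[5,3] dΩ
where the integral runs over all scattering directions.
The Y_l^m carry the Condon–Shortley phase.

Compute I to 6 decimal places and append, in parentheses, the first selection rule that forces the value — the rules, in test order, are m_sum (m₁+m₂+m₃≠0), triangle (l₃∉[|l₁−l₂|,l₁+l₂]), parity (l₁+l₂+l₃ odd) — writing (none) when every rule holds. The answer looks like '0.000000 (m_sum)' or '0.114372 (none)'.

0.000000 (triangle)

triangle: need 2≤l₃≤4, have 5; I=0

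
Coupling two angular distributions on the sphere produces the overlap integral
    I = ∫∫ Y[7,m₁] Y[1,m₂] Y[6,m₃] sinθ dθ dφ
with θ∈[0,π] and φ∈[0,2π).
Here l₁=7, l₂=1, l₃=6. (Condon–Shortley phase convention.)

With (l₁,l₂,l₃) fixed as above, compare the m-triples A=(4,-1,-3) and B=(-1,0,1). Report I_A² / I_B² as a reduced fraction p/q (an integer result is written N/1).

l's match ⇒ only the (l;m) 3-j factors differ between A and B.
A: triangle coeff Δ(7,1,6) = 1/1365; Σ_t [0,0]: t=0:+1/4354560 = 1/4354560; (3j)²=11/273 [(7 1 6; 4 -1 -3)], sign=-1
B: triangle coeff Δ(7,1,6) = 1/1365; Σ_t [1,1]: t=1:−1/604800 = -1/604800; (3j)²=16/455 [(7 1 6; -1 0 1)], sign=+1
I_A²/I_B² = (11/273)/(16/455) = 55/48

55/48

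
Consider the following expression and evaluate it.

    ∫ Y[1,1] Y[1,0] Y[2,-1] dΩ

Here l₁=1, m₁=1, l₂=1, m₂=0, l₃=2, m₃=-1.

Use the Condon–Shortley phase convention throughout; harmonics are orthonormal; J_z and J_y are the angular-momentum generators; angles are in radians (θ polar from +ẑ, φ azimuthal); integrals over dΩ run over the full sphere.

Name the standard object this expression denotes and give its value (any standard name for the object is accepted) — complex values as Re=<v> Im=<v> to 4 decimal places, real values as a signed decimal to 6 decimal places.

Gaunt coefficient, -0.218510

This is a Gaunt coefficient — the integral of a triple product of spherical harmonics over the sphere.
Checks pass: Σm=0; 4 even; l₃=2∈[0,2].
(2·1+1)(2·1+1)(2·2+1) = 45
Δ: 0! 2! 2! / 5! → 1/30
sum: t=0:+1/1 = 1/1
3j²(1 1 2; 0 0 0) = Δ·Π!·Σ² = 2/15  (sign +1)
sum: t=0:+1/2 = 1/2
3j²(1 1 2; 1 0 -1) = Δ·Π!·Σ² = 1/10  (sign -1)
combine: 4πI² = 45·2/15·1/10 = 3/5
take √, sign -1: I = -0.21850969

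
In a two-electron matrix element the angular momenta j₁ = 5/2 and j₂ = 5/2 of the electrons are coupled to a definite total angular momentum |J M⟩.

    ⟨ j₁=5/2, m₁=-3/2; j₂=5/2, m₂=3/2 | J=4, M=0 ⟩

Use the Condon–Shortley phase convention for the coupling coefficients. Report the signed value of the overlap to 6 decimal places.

√[9·1!4!4!/10! · 1!4!4!1!4!4!] = √(82944/175)
  +(−1)^0/∏(0,1,4,4,0,0)! = 1/576  (running 1/576)
  +(−1)^1/∏(1,0,3,3,1,1)! = -1/36  (running -5/192)
⟨..|..⟩ = √(82944/175)·(-5/192) = -0.566947

−√(9/28) ≈ -0.566947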